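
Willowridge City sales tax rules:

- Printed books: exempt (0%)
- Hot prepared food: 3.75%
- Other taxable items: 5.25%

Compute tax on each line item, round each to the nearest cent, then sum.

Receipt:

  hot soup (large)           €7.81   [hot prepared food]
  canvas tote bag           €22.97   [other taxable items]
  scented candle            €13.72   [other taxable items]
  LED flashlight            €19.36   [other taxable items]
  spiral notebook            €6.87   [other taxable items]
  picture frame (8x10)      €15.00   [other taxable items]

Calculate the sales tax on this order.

€4.39

Hot soup (large) €7.81: hot prepared food → 3.75% → €0.29
Canvas tote bag €22.97: other taxable items → 5.25% → €1.21
Scented candle €13.72: other taxable items → 5.25% → €0.72
LED flashlight €19.36: other taxable items → 5.25% → €1.02
Spiral notebook €6.87: other taxable items → 5.25% → €0.36
Picture frame (8x10) €15.00: other taxable items → 5.25% → €0.79
Total tax = €0.29 + €1.21 + €0.72 + €1.02 + €0.36 + €0.79 = €4.39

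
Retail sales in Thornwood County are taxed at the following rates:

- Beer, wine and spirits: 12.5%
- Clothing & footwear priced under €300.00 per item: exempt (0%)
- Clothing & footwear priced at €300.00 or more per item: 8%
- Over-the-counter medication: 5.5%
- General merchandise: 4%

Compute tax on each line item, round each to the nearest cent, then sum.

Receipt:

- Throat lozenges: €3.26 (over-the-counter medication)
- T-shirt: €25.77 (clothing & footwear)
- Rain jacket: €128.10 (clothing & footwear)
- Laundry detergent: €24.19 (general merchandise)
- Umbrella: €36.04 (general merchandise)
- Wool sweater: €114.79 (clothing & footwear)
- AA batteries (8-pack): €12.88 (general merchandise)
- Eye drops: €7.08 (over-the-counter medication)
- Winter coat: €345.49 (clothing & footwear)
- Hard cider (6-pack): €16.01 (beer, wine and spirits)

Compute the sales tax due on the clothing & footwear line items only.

T-shirt €25.77: clothing & footwear, under €300.00 → 0% → €0.00
Rain jacket €128.10: clothing & footwear, under €300.00 → 0% → €0.00
Wool sweater €114.79: clothing & footwear, under €300.00 → 0% → €0.00
Winter coat €345.49: clothing & footwear, €300.00 or more → 8% → €27.64
Tax on clothing & footwear = €0.00 + €0.00 + €0.00 + €27.64 = €27.64

€27.64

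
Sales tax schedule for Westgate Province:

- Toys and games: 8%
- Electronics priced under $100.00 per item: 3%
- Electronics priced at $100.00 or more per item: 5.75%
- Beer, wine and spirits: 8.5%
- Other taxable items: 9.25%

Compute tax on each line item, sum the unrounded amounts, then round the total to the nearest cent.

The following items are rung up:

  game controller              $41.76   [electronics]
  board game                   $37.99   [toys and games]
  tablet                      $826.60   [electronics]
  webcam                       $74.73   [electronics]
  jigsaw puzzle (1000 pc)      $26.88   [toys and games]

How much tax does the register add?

$56.21

Game controller $41.76: electronics, under $100.00 → 3% → $1.2528
Board game $37.99: toys and games → 8% → $3.0392
Tablet $826.60: electronics, $100.00 or more → 5.75% → $47.5295
Webcam $74.73: electronics, under $100.00 → 3% → $2.2419
Jigsaw puzzle (1000 pc) $26.88: toys and games → 8% → $2.1504
Unrounded tax sum = $56.2138 → $56.21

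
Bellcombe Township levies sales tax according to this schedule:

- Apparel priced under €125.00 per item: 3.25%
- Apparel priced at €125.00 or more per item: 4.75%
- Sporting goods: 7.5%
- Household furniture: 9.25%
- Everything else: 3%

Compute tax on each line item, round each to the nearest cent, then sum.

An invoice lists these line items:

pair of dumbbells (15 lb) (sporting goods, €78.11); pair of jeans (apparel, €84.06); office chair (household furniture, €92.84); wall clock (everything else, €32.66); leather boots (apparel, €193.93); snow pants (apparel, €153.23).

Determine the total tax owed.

Pair of dumbbells (15 lb) €78.11: sporting goods → 7.5% → €5.86
Pair of jeans €84.06: apparel, under €125.00 → 3.25% → €2.73
Office chair €92.84: household furniture → 9.25% → €8.59
Wall clock €32.66: everything else → 3% → €0.98
Leather boots €193.93: apparel, €125.00 or more → 4.75% → €9.21
Snow pants €153.23: apparel, €125.00 or more → 4.75% → €7.28
Total tax = €5.86 + €2.73 + €8.59 + €0.98 + €9.21 + €7.28 = €34.65

€34.65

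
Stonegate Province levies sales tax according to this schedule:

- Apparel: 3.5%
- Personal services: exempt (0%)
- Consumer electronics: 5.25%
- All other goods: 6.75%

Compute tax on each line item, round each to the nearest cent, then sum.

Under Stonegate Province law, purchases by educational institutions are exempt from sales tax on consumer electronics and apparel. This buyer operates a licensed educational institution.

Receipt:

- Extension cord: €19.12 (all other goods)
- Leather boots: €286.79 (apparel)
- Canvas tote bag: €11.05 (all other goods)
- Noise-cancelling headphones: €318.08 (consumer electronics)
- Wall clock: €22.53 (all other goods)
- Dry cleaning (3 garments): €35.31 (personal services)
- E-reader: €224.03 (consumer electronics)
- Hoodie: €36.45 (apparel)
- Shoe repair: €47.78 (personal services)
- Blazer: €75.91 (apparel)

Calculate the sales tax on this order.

Extension cord €19.12: all other goods → 6.75% → €1.29
Leather boots €286.79: apparel, buyer-exempt → 0% → €0.00
Canvas tote bag €11.05: all other goods → 6.75% → €0.75
Noise-cancelling headphones €318.08: consumer electronics, buyer-exempt → 0% → €0.00
Wall clock €22.53: all other goods → 6.75% → €1.52
Dry cleaning (3 garments) €35.31: personal services → 0% → €0.00
E-reader €224.03: consumer electronics, buyer-exempt → 0% → €0.00
Hoodie €36.45: apparel, buyer-exempt → 0% → €0.00
Shoe repair €47.78: personal services → 0% → €0.00
Blazer €75.91: apparel, buyer-exempt → 0% → €0.00
Total tax = €1.29 + €0.75 + €1.52 = €3.56

€3.56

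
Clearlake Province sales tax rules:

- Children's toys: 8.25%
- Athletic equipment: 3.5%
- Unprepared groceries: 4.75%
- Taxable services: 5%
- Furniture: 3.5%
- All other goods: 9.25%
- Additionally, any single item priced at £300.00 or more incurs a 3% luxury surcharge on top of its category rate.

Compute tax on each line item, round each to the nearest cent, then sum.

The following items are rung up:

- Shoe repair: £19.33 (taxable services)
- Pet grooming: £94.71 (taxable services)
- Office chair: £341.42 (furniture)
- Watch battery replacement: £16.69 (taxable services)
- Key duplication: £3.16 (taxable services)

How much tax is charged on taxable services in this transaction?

Shoe repair £19.33: taxable services → 5% → £0.97
Pet grooming £94.71: taxable services → 5% → £4.74
Watch battery replacement £16.69: taxable services → 5% → £0.83
Key duplication £3.16: taxable services → 5% → £0.16
Tax on taxable services = £0.97 + £4.74 + £0.83 + £0.16 = £6.70

£6.70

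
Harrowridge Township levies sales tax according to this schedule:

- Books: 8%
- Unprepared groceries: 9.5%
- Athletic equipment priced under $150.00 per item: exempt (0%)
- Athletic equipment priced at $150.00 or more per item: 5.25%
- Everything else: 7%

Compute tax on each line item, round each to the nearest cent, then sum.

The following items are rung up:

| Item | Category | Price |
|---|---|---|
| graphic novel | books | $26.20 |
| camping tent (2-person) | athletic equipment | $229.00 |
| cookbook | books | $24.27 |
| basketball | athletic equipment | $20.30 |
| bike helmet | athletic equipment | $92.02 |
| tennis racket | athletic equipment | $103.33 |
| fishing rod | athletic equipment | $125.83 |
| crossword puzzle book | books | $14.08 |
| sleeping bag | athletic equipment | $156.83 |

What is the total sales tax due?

$25.42

Graphic novel $26.20: books → 8% → $2.10
Camping tent (2-person) $229.00: athletic equipment, $150.00 or more → 5.25% → $12.02
Cookbook $24.27: books → 8% → $1.94
Basketball $20.30: athletic equipment, under $150.00 → 0% → $0.00
Bike helmet $92.02: athletic equipment, under $150.00 → 0% → $0.00
Tennis racket $103.33: athletic equipment, under $150.00 → 0% → $0.00
Fishing rod $125.83: athletic equipment, under $150.00 → 0% → $0.00
Crossword puzzle book $14.08: books → 8% → $1.13
Sleeping bag $156.83: athletic equipment, $150.00 or more → 5.25% → $8.23
Total tax = $2.10 + $12.02 + $1.94 + $1.13 + $8.23 = $25.42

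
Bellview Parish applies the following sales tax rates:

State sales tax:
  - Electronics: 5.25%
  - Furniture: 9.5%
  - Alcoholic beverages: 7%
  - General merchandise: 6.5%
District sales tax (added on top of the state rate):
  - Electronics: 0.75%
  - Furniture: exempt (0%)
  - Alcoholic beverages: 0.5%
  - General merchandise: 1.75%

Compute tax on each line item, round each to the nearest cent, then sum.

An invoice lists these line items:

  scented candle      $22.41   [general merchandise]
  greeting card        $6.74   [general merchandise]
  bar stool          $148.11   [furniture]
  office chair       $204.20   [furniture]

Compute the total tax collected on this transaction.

$35.88

Scented candle $22.41: general merchandise → 6.5% + 1.75% district = 8.25% → $1.85
Greeting card $6.74: general merchandise → 6.5% + 1.75% district = 8.25% → $0.56
Bar stool $148.11: furniture → 9.5% + 0% district = 9.5% → $14.07
Office chair $204.20: furniture → 9.5% + 0% district = 9.5% → $19.40
Total tax = $1.85 + $0.56 + $14.07 + $19.40 = $35.88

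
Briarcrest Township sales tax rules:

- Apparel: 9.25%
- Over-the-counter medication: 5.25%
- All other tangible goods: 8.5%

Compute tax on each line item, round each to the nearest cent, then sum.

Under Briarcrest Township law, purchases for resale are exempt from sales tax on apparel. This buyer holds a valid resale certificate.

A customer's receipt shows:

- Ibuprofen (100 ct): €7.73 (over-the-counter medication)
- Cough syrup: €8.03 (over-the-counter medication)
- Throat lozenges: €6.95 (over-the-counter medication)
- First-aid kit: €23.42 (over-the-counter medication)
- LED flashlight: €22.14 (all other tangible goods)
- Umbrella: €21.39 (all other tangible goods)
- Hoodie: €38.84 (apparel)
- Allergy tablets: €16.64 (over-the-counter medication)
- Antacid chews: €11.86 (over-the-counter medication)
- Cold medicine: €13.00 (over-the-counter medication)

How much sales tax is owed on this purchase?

Ibuprofen (100 ct) €7.73: over-the-counter medication → 5.25% → €0.41
Cough syrup €8.03: over-the-counter medication → 5.25% → €0.42
Throat lozenges €6.95: over-the-counter medication → 5.25% → €0.36
First-aid kit €23.42: over-the-counter medication → 5.25% → €1.23
LED flashlight €22.14: all other tangible goods → 8.5% → €1.88
Umbrella €21.39: all other tangible goods → 8.5% → €1.82
Hoodie €38.84: apparel, buyer-exempt → 0% → €0.00
Allergy tablets €16.64: over-the-counter medication → 5.25% → €0.87
Antacid chews €11.86: over-the-counter medication → 5.25% → €0.62
Cold medicine €13.00: over-the-counter medication → 5.25% → €0.68
Total tax = €0.41 + €0.42 + €0.36 + €1.23 + €1.88 + €1.82 + €0.87 + €0.62 + €0.68 = €8.29

€8.29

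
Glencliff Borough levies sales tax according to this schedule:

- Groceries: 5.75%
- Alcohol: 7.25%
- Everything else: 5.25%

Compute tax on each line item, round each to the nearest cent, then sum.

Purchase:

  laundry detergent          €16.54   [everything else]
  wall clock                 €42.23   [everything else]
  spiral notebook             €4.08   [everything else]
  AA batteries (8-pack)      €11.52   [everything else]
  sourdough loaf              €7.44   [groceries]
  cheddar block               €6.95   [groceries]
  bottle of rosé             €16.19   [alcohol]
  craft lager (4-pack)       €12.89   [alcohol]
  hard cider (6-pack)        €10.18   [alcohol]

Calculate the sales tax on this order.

€7.57

Laundry detergent €16.54: everything else → 5.25% → €0.87
Wall clock €42.23: everything else → 5.25% → €2.22
Spiral notebook €4.08: everything else → 5.25% → €0.21
AA batteries (8-pack) €11.52: everything else → 5.25% → €0.60
Sourdough loaf €7.44: groceries → 5.75% → €0.43
Cheddar block €6.95: groceries → 5.75% → €0.40
Bottle of rosé €16.19: alcohol → 7.25% → €1.17
Craft lager (4-pack) €12.89: alcohol → 7.25% → €0.93
Hard cider (6-pack) €10.18: alcohol → 7.25% → €0.74
Total tax = €0.87 + €2.22 + €0.21 + €0.60 + €0.43 + €0.40 + €1.17 + €0.93 + €0.74 = €7.57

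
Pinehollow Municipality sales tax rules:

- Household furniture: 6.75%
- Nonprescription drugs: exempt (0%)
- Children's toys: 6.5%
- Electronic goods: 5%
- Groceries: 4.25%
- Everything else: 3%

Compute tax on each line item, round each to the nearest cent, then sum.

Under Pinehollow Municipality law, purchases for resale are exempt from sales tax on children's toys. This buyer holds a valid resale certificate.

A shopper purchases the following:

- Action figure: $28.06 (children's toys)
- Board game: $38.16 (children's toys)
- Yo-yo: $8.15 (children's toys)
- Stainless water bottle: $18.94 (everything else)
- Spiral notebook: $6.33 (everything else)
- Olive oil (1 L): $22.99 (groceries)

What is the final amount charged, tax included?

$124.37

Action figure $28.06: children's toys, buyer-exempt → 0% → $0.00
Board game $38.16: children's toys, buyer-exempt → 0% → $0.00
Yo-yo $8.15: children's toys, buyer-exempt → 0% → $0.00
Stainless water bottle $18.94: everything else → 3% → $0.57
Spiral notebook $6.33: everything else → 3% → $0.19
Olive oil (1 L) $22.99: groceries → 4.25% → $0.98
Subtotal = $122.63; tax = $1.74; total due = $124.37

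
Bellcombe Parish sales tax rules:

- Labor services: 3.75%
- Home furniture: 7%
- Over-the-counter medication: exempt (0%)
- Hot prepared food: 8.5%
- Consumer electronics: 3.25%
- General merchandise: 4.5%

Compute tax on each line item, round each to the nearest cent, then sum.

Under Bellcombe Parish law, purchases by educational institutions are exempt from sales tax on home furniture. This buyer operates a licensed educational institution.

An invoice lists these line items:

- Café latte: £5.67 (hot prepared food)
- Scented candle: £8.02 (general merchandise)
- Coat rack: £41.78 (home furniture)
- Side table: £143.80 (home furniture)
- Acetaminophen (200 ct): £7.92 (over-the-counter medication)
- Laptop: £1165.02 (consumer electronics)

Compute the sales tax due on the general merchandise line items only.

Scented candle £8.02: general merchandise → 4.5% → £0.36
Tax on general merchandise = £0.36

£0.36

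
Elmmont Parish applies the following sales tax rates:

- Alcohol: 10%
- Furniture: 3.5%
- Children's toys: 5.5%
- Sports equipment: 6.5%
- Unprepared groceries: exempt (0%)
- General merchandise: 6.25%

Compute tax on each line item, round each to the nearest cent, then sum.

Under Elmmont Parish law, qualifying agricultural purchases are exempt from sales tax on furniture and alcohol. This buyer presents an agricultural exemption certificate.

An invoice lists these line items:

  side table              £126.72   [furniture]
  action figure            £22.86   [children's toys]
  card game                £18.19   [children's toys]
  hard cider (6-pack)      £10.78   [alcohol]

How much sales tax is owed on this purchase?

Side table £126.72: furniture, buyer-exempt → 0% → £0.00
Action figure £22.86: children's toys → 5.5% → £1.26
Card game £18.19: children's toys → 5.5% → £1.00
Hard cider (6-pack) £10.78: alcohol, buyer-exempt → 0% → £0.00
Total tax = £1.26 + £1.00 = £2.26

£2.26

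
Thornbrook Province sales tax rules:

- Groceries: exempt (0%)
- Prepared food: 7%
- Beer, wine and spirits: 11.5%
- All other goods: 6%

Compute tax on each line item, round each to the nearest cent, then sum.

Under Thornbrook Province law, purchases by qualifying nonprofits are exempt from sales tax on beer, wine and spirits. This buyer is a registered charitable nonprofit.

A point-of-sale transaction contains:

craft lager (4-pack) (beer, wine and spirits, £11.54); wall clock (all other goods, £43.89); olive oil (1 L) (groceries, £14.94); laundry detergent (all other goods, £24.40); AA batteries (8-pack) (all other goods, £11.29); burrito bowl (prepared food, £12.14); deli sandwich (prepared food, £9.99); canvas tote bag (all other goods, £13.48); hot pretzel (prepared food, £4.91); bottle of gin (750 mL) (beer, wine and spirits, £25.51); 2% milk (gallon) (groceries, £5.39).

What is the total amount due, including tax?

Craft lager (4-pack) £11.54: beer, wine and spirits, buyer-exempt → 0% → £0.00
Wall clock £43.89: all other goods → 6% → £2.63
Olive oil (1 L) £14.94: groceries → 0% → £0.00
Laundry detergent £24.40: all other goods → 6% → £1.46
AA batteries (8-pack) £11.29: all other goods → 6% → £0.68
Burrito bowl £12.14: prepared food → 7% → £0.85
Deli sandwich £9.99: prepared food → 7% → £0.70
Canvas tote bag £13.48: all other goods → 6% → £0.81
Hot pretzel £4.91: prepared food → 7% → £0.34
Bottle of gin (750 mL) £25.51: beer, wine and spirits, buyer-exempt → 0% → £0.00
2% milk (gallon) £5.39: groceries → 0% → £0.00
Subtotal = £177.48; tax = £7.47; total due = £184.95

£184.95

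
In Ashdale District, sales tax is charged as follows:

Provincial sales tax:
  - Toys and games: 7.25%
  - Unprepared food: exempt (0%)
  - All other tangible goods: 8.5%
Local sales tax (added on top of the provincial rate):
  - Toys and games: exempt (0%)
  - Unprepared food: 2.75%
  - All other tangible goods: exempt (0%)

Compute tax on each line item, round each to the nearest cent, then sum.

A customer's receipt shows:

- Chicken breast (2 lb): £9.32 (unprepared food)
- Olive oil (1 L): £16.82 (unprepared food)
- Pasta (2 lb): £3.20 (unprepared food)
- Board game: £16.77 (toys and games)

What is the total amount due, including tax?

Chicken breast (2 lb) £9.32: unprepared food → 0% + 2.75% local = 2.75% → £0.26
Olive oil (1 L) £16.82: unprepared food → 0% + 2.75% local = 2.75% → £0.46
Pasta (2 lb) £3.20: unprepared food → 0% + 2.75% local = 2.75% → £0.09
Board game £16.77: toys and games → 7.25% + 0% local = 7.25% → £1.22
Subtotal = £46.11; tax = £2.03; total due = £48.14

£48.14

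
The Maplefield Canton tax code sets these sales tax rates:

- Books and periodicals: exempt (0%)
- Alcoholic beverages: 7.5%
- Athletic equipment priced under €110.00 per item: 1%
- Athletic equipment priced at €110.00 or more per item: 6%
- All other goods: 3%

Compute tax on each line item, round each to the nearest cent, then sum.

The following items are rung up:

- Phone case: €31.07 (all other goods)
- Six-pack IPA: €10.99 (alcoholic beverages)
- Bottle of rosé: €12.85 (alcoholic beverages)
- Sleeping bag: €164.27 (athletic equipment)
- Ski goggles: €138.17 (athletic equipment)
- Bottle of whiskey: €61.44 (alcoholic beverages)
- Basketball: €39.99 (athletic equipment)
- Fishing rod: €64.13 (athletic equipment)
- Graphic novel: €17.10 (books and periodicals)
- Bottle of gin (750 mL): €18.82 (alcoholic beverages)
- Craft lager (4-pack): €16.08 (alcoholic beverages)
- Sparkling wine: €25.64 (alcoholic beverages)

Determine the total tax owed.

Phone case €31.07: all other goods → 3% → €0.93
Six-pack IPA €10.99: alcoholic beverages → 7.5% → €0.82
Bottle of rosé €12.85: alcoholic beverages → 7.5% → €0.96
Sleeping bag €164.27: athletic equipment, €110.00 or more → 6% → €9.86
Ski goggles €138.17: athletic equipment, €110.00 or more → 6% → €8.29
Bottle of whiskey €61.44: alcoholic beverages → 7.5% → €4.61
Basketball €39.99: athletic equipment, under €110.00 → 1% → €0.40
Fishing rod €64.13: athletic equipment, under €110.00 → 1% → €0.64
Graphic novel €17.10: books and periodicals → 0% → €0.00
Bottle of gin (750 mL) €18.82: alcoholic beverages → 7.5% → €1.41
Craft lager (4-pack) €16.08: alcoholic beverages → 7.5% → €1.21
Sparkling wine €25.64: alcoholic beverages → 7.5% → €1.92
Total tax = €0.93 + €0.82 + €0.96 + €9.86 + €8.29 + €4.61 + €0.40 + €0.64 + €1.41 + €1.21 + €1.92 = €31.05

€31.05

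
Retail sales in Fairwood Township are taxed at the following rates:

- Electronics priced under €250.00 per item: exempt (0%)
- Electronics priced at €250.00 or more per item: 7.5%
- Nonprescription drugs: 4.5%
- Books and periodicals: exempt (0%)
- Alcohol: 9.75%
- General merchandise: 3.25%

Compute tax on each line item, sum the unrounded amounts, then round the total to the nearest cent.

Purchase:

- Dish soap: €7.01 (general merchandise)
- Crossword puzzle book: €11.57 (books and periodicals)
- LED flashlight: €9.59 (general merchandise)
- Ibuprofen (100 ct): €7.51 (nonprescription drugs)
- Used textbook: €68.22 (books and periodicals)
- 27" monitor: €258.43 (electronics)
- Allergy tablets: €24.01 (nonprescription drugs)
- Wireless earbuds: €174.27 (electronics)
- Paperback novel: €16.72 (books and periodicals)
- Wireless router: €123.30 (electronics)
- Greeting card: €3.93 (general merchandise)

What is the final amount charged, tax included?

€726.03

Dish soap €7.01: general merchandise → 3.25% → €0.227825
Crossword puzzle book €11.57: books and periodicals → 0% → €0.00
LED flashlight €9.59: general merchandise → 3.25% → €0.311675
Ibuprofen (100 ct) €7.51: nonprescription drugs → 4.5% → €0.33795
Used textbook €68.22: books and periodicals → 0% → €0.00
27" monitor €258.43: electronics, €250.00 or more → 7.5% → €19.38225
Allergy tablets €24.01: nonprescription drugs → 4.5% → €1.08045
Wireless earbuds €174.27: electronics, under €250.00 → 0% → €0.00
Paperback novel €16.72: books and periodicals → 0% → €0.00
Wireless router €123.30: electronics, under €250.00 → 0% → €0.00
Greeting card €3.93: general merchandise → 3.25% → €0.127725
Subtotal = €704.56; unrounded tax = €21.467875 → €21.47; total due = €726.03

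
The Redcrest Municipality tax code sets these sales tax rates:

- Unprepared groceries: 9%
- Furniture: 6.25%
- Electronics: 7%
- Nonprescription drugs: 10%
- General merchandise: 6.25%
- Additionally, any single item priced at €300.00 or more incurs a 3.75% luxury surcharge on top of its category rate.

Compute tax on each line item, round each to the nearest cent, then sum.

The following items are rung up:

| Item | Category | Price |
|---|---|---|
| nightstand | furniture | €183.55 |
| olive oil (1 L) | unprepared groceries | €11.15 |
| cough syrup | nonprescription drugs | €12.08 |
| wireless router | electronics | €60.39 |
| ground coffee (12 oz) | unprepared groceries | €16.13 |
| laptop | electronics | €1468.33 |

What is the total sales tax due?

Nightstand €183.55: furniture → 6.25% → €11.47
Olive oil (1 L) €11.15: unprepared groceries → 9% → €1.00
Cough syrup €12.08: nonprescription drugs → 10% → €1.21
Wireless router €60.39: electronics → 7% → €4.23
Ground coffee (12 oz) €16.13: unprepared groceries → 9% → €1.45
Laptop €1468.33: electronics → 7% + 3.75% surcharge = 10.75% → €157.85
Total tax = €11.47 + €1.00 + €1.21 + €4.23 + €1.45 + €157.85 = €177.21

€177.21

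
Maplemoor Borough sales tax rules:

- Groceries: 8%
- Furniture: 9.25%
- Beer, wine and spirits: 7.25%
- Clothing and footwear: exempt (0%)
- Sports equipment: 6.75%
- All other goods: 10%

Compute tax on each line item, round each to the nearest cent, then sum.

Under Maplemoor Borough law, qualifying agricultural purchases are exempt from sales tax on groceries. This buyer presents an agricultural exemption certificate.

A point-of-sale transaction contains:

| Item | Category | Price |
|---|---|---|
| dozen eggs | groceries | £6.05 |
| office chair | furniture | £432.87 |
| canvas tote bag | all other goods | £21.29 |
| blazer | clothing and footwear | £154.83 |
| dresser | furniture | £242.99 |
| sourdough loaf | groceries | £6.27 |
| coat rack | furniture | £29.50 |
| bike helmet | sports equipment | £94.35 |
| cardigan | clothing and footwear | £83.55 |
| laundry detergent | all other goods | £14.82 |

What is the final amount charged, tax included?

£1161.75

Dozen eggs £6.05: groceries, buyer-exempt → 0% → £0.00
Office chair £432.87: furniture → 9.25% → £40.04
Canvas tote bag £21.29: all other goods → 10% → £2.13
Blazer £154.83: clothing and footwear → 0% → £0.00
Dresser £242.99: furniture → 9.25% → £22.48
Sourdough loaf £6.27: groceries, buyer-exempt → 0% → £0.00
Coat rack £29.50: furniture → 9.25% → £2.73
Bike helmet £94.35: sports equipment → 6.75% → £6.37
Cardigan £83.55: clothing and footwear → 0% → £0.00
Laundry detergent £14.82: all other goods → 10% → £1.48
Subtotal = £1086.52; tax = £75.23; total due = £1161.75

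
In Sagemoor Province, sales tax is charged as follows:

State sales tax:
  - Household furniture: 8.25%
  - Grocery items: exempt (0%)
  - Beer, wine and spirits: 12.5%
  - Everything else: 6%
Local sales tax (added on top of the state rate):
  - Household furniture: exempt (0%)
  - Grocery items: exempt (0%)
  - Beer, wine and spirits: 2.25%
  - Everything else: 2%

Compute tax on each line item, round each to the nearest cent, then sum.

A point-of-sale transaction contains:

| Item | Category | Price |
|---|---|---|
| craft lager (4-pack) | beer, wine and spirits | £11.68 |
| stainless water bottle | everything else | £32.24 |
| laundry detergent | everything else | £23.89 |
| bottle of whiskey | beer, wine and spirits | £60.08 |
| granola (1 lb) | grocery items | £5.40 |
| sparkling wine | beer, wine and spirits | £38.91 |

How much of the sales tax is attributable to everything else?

Stainless water bottle £32.24: everything else → 6% + 2% local = 8% → £2.58
Laundry detergent £23.89: everything else → 6% + 2% local = 8% → £1.91
Tax on everything else = £2.58 + £1.91 = £4.49

£4.49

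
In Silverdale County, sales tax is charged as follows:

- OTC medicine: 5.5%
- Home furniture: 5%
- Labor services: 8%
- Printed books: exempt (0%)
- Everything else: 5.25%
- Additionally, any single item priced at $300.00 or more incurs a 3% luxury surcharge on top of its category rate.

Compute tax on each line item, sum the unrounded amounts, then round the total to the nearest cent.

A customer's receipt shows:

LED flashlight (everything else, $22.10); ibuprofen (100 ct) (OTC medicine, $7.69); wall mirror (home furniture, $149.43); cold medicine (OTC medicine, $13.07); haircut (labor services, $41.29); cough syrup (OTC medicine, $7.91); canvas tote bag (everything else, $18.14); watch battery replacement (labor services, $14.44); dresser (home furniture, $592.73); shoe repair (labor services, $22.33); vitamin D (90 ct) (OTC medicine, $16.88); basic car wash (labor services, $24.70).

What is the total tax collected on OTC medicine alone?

Ibuprofen (100 ct) $7.69: OTC medicine → 5.5% → $0.42295
Cold medicine $13.07: OTC medicine → 5.5% → $0.71885
Cough syrup $7.91: OTC medicine → 5.5% → $0.43505
Vitamin D (90 ct) $16.88: OTC medicine → 5.5% → $0.9284
Tax on OTC medicine: unrounded sum = $2.50525 → $2.51

$2.51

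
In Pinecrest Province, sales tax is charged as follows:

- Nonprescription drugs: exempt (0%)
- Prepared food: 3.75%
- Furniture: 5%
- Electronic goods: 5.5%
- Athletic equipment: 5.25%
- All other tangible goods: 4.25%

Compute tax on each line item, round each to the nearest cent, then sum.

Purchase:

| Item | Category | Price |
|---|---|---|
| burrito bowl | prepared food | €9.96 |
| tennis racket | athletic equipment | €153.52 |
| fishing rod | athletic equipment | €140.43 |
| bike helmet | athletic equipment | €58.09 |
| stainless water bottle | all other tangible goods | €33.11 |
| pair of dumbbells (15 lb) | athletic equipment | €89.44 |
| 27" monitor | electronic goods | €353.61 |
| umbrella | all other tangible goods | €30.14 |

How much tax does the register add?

€45.69

Burrito bowl €9.96: prepared food → 3.75% → €0.37
Tennis racket €153.52: athletic equipment → 5.25% → €8.06
Fishing rod €140.43: athletic equipment → 5.25% → €7.37
Bike helmet €58.09: athletic equipment → 5.25% → €3.05
Stainless water bottle €33.11: all other tangible goods → 4.25% → €1.41
Pair of dumbbells (15 lb) €89.44: athletic equipment → 5.25% → €4.70
27" monitor €353.61: electronic goods → 5.5% → €19.45
Umbrella €30.14: all other tangible goods → 4.25% → €1.28
Total tax = €0.37 + €8.06 + €7.37 + €3.05 + €1.41 + €4.70 + €19.45 + €1.28 = €45.69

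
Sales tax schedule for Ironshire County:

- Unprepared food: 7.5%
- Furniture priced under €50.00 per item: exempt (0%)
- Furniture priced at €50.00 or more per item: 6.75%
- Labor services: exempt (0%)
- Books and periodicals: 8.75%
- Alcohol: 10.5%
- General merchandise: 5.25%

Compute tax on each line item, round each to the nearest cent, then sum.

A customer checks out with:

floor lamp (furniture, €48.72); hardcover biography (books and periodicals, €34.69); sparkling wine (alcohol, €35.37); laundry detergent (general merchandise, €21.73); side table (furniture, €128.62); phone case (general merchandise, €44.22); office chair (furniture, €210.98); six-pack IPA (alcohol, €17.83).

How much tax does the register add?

Floor lamp €48.72: furniture, under €50.00 → 0% → €0.00
Hardcover biography €34.69: books and periodicals → 8.75% → €3.04
Sparkling wine €35.37: alcohol → 10.5% → €3.71
Laundry detergent €21.73: general merchandise → 5.25% → €1.14
Side table €128.62: furniture, €50.00 or more → 6.75% → €8.68
Phone case €44.22: general merchandise → 5.25% → €2.32
Office chair €210.98: furniture, €50.00 or more → 6.75% → €14.24
Six-pack IPA €17.83: alcohol → 10.5% → €1.87
Total tax = €3.04 + €3.71 + €1.14 + €8.68 + €2.32 + €14.24 + €1.87 = €35.00

€35.00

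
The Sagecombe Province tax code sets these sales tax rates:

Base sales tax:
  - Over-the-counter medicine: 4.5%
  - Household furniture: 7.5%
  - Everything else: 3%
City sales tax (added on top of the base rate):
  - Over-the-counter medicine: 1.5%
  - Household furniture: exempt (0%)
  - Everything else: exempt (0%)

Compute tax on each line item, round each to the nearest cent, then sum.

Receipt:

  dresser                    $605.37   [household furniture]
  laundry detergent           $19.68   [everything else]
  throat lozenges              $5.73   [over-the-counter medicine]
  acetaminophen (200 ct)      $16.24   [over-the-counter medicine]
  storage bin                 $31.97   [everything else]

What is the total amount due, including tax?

$727.25

Dresser $605.37: household furniture → 7.5% + 0% city = 7.5% → $45.40
Laundry detergent $19.68: everything else → 3% + 0% city = 3% → $0.59
Throat lozenges $5.73: over-the-counter medicine → 4.5% + 1.5% city = 6% → $0.34
Acetaminophen (200 ct) $16.24: over-the-counter medicine → 4.5% + 1.5% city = 6% → $0.97
Storage bin $31.97: everything else → 3% + 0% city = 3% → $0.96
Subtotal = $678.99; tax = $48.26; total due = $727.25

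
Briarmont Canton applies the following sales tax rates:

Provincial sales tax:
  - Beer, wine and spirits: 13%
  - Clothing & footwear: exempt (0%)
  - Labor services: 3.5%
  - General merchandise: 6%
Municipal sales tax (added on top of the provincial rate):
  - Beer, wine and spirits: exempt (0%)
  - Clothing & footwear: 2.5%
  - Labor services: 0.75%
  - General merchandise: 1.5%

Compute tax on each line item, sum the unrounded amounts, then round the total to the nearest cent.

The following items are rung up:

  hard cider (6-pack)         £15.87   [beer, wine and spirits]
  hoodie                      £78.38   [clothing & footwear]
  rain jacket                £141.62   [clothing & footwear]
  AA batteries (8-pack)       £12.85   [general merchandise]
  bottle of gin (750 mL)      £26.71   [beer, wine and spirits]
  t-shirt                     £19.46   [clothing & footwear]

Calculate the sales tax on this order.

Hard cider (6-pack) £15.87: beer, wine and spirits → 13% + 0% municipal = 13% → £2.0631
Hoodie £78.38: clothing & footwear → 0% + 2.5% municipal = 2.5% → £1.9595
Rain jacket £141.62: clothing & footwear → 0% + 2.5% municipal = 2.5% → £3.5405
AA batteries (8-pack) £12.85: general merchandise → 6% + 1.5% municipal = 7.5% → £0.96375
Bottle of gin (750 mL) £26.71: beer, wine and spirits → 13% + 0% municipal = 13% → £3.4723
T-shirt £19.46: clothing & footwear → 0% + 2.5% municipal = 2.5% → £0.4865
Unrounded tax sum = £12.48565 → £12.49

£12.49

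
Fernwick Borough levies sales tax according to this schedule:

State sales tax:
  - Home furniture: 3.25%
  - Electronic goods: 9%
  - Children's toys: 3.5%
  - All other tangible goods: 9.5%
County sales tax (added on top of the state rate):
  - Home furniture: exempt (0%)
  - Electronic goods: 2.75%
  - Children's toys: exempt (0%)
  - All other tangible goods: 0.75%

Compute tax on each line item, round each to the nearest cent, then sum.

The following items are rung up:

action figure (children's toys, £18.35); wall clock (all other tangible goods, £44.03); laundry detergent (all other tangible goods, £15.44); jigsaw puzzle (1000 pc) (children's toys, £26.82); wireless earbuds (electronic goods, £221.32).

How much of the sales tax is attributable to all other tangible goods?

Wall clock £44.03: all other tangible goods → 9.5% + 0.75% county = 10.25% → £4.51
Laundry detergent £15.44: all other tangible goods → 9.5% + 0.75% county = 10.25% → £1.58
Tax on all other tangible goods = £4.51 + £1.58 = £6.09

£6.09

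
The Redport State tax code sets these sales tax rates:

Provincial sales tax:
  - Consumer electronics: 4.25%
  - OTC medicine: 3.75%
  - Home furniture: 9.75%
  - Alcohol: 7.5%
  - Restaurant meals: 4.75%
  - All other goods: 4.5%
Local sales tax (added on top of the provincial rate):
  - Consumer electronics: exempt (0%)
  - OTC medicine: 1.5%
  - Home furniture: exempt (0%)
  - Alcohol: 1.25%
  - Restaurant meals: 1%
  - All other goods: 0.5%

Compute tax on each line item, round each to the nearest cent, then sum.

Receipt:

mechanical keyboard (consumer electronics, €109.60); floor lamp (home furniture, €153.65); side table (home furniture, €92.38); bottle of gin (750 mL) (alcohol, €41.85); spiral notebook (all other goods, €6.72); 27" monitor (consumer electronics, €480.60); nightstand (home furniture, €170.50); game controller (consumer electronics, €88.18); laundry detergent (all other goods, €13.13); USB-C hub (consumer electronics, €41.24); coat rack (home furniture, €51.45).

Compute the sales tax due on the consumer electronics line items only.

Mechanical keyboard €109.60: consumer electronics → 4.25% + 0% local = 4.25% → €4.66
27" monitor €480.60: consumer electronics → 4.25% + 0% local = 4.25% → €20.43
Game controller €88.18: consumer electronics → 4.25% + 0% local = 4.25% → €3.75
USB-C hub €41.24: consumer electronics → 4.25% + 0% local = 4.25% → €1.75
Tax on consumer electronics = €4.66 + €20.43 + €3.75 + €1.75 = €30.59

€30.59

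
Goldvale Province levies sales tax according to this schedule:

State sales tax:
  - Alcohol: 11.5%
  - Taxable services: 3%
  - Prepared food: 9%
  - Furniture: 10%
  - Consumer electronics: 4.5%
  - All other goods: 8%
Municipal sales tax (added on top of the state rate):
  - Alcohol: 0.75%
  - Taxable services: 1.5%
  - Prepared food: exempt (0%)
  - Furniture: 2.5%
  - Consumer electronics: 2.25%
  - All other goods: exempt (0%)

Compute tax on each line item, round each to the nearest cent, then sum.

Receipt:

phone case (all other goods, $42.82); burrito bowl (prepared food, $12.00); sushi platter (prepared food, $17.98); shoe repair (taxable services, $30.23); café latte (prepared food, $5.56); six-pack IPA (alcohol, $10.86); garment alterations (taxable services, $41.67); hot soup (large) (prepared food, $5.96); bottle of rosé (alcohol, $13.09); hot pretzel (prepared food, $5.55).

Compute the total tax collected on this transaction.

$13.84

Phone case $42.82: all other goods → 8% + 0% municipal = 8% → $3.43
Burrito bowl $12.00: prepared food → 9% + 0% municipal = 9% → $1.08
Sushi platter $17.98: prepared food → 9% + 0% municipal = 9% → $1.62
Shoe repair $30.23: taxable services → 3% + 1.5% municipal = 4.5% → $1.36
Café latte $5.56: prepared food → 9% + 0% municipal = 9% → $0.50
Six-pack IPA $10.86: alcohol → 11.5% + 0.75% municipal = 12.25% → $1.33
Garment alterations $41.67: taxable services → 3% + 1.5% municipal = 4.5% → $1.88
Hot soup (large) $5.96: prepared food → 9% + 0% municipal = 9% → $0.54
Bottle of rosé $13.09: alcohol → 11.5% + 0.75% municipal = 12.25% → $1.60
Hot pretzel $5.55: prepared food → 9% + 0% municipal = 9% → $0.50
Total tax = $3.43 + $1.08 + $1.62 + $1.36 + $0.50 + $1.33 + $1.88 + $0.54 + $1.60 + $0.50 = $13.84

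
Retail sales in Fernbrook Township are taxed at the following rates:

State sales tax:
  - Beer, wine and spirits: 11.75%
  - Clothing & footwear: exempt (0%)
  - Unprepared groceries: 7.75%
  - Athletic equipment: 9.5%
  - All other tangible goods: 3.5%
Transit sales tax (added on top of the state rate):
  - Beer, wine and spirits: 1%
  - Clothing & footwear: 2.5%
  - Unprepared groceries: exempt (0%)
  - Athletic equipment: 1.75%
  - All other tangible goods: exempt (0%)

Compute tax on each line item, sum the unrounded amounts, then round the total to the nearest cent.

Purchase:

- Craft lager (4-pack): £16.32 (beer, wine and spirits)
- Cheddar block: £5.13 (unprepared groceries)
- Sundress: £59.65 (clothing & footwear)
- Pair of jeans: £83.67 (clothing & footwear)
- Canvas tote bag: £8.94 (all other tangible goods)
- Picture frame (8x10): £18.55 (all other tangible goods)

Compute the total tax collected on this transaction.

Craft lager (4-pack) £16.32: beer, wine and spirits → 11.75% + 1% transit = 12.75% → £2.0808
Cheddar block £5.13: unprepared groceries → 7.75% + 0% transit = 7.75% → £0.397575
Sundress £59.65: clothing & footwear → 0% + 2.5% transit = 2.5% → £1.49125
Pair of jeans £83.67: clothing & footwear → 0% + 2.5% transit = 2.5% → £2.09175
Canvas tote bag £8.94: all other tangible goods → 3.5% + 0% transit = 3.5% → £0.3129
Picture frame (8x10) £18.55: all other tangible goods → 3.5% + 0% transit = 3.5% → £0.64925
Unrounded tax sum = £7.023525 → £7.02

£7.02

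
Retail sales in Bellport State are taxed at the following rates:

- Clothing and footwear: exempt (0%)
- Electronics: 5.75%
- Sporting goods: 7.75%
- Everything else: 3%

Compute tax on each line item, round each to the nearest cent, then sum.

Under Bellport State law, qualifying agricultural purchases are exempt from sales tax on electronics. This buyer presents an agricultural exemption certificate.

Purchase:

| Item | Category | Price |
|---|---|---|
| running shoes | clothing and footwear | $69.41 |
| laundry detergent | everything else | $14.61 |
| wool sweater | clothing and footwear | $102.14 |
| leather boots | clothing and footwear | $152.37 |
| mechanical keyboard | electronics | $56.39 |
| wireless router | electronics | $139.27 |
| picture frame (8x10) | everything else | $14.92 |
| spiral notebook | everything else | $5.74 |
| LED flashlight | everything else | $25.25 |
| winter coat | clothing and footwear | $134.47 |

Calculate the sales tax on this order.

Running shoes $69.41: clothing and footwear → 0% → $0.00
Laundry detergent $14.61: everything else → 3% → $0.44
Wool sweater $102.14: clothing and footwear → 0% → $0.00
Leather boots $152.37: clothing and footwear → 0% → $0.00
Mechanical keyboard $56.39: electronics, buyer-exempt → 0% → $0.00
Wireless router $139.27: electronics, buyer-exempt → 0% → $0.00
Picture frame (8x10) $14.92: everything else → 3% → $0.45
Spiral notebook $5.74: everything else → 3% → $0.17
LED flashlight $25.25: everything else → 3% → $0.76
Winter coat $134.47: clothing and footwear → 0% → $0.00
Total tax = $0.44 + $0.45 + $0.17 + $0.76 = $1.82

$1.82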